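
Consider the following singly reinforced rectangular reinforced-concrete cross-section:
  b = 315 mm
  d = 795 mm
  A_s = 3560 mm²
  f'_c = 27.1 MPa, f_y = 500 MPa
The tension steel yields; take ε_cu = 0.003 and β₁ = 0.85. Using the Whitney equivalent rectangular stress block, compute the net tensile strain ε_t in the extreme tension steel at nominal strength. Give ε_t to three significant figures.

a = A_s f_y/(0.85 f'_c b) = 245.31 mm.
β₁ = 0.85, so c = a/β₁ = 245.31/0.85 = 288.60 mm.
From the linear strain diagram with ε_cu = 0.003: ε_t = 0.003 (d − c)/c = 0.003 × (795 − 288.60)/288.60 = 0.00526.
Since ε_t ≥ 0.005, the section is tension-controlled.

ε_t ≈ 0.00526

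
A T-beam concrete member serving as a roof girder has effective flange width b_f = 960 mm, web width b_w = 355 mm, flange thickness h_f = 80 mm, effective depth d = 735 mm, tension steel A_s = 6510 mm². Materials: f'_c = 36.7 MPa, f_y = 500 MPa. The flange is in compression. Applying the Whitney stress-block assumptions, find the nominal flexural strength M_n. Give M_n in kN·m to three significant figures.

M_n ≈ 2190 kN·m

Tension: T = A_s f_y = 6510 × 500 = 3255000 N.
Try a within the flange: a = T/(0.85 f'_c b_f) = 3255000/(0.85 × 36.7 × 960) = 108.69 mm.
a = 108.69 > h_f = 80 mm: the block extends into the web. Split into flange-overhang and web parts.
C_f = 0.85 f'_c (b_f − b_w) h_f = 0.85 × 36.7 × (960 − 355) × 80 = 1509838 N.
Remaining web compression depth: a_w = (T − C_f)/(0.85 f'_c b_w) = (3255000 − 1509838)/(0.85 × 36.7 × 355) = 157.59 mm.
M_n = C_f(d − h_f/2) + (T − C_f)(d − a_w/2) = 1509838 × (735 − 40) + 1745162 × (735 − 78.795) = 1049.34 + 1145.18 = 2194.52 × 10⁶ N·mm.
M_n = 2194.52 kN·m.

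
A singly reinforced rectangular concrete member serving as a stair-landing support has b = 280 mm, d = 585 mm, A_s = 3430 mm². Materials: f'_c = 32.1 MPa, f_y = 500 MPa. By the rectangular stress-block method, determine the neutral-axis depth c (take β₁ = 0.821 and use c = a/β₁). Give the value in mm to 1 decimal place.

T = A_s f_y = 3430 × 500 = 1715000 N = 1715 kN.
Setting C = 0.85 f'_c a b equal to T: a = 1715000/(0.85 × 32.1 × 280) = 224.482 mm.
With β₁ = 0.821, c = a/β₁ = 224.482/0.821 = 273.4 mm.

c ≈ 273.4 mm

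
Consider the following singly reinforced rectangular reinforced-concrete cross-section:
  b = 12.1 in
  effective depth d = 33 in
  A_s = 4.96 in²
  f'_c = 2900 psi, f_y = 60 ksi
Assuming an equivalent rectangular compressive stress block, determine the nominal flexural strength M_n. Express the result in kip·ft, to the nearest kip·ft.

M_n ≈ 695 kip·ft

T = A_s f_y = 4.96 × 60 = 297.6 kips.
a = T/(0.85 f'_c b) = 297.6/(0.85 × 2.9 × 12.1) = 9.978 in.
M_n = T(d − a/2) = 297.6 × (33 − 4.989) = 8336.1 kip·in = 8336.1/12 = 694.68 kip·ft.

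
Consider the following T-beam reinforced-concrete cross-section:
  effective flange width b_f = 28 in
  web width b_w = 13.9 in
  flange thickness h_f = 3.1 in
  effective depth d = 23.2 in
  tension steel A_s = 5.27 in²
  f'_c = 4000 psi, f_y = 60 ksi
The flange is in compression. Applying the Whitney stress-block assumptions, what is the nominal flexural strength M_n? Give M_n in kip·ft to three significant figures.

M_n ≈ 567 kip·ft

Tension: T = A_s f_y = 5.27 × 60 = 316.2 kips.
Try a within the flange: a = T/(0.85 f'_c b_f) = 316.2/(0.85 × 4 × 28) = 3.321 in.
a = 3.321 > h_f = 3.1 in: the block extends into the web. Split into flange-overhang and web parts.
C_f = 0.85 f'_c (b_f − b_w) h_f = 0.85 × 4 × (28 − 13.9) × 3.1 = 148.6 kips.
Remaining web compression depth: a_w = (T − C_f)/(0.85 f'_c b_w) = (316.2 − 148.6)/(0.85 × 4 × 13.9) = 3.546 in.
M_n = C_f(d − h_f/2) + (T − C_f)(d − a_w/2) = 148.6 × (23.2 − 1.55) + 167.6 × (23.2 − 1.773) = 3217.2 + 3591.2 = 6808.4 kip·in.
M_n = 6808.4/12 = 567.37 kip·ft.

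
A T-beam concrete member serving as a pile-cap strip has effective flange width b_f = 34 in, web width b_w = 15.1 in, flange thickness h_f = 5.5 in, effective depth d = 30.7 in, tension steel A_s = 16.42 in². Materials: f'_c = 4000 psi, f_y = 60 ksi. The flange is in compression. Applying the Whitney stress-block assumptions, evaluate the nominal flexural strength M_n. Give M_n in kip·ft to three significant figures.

Tension: T = A_s f_y = 16.42 × 60 = 985.2 kips.
Try a within the flange: a = T/(0.85 f'_c b_f) = 985.2/(0.85 × 4 × 34) = 8.522 in.
a = 8.522 > h_f = 5.5 in: the block extends into the web. Split into flange-overhang and web parts.
C_f = 0.85 f'_c (b_f − b_w) h_f = 0.85 × 4 × (34 − 15.1) × 5.5 = 353.4 kips.
Remaining web compression depth: a_w = (T − C_f)/(0.85 f'_c b_w) = (985.2 − 353.4)/(0.85 × 4 × 15.1) = 12.306 in.
M_n = C_f(d − h_f/2) + (T − C_f)(d − a_w/2) = 353.4 × (30.7 − 2.75) + 631.8 × (30.7 − 6.153) = 9877.5 + 15508.8 = 25386.3 kip·in.
M_n = 25386.3/12 = 2115.53 kip·ft.

M_n ≈ 2120 kip·ft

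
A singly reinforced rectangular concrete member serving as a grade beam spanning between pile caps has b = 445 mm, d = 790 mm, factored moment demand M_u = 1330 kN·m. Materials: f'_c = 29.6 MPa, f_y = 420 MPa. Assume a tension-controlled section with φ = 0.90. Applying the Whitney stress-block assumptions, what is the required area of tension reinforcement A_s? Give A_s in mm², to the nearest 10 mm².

A_s ≈ 5060 mm²

M_n = M_u/φ = 1330/0.90 = 1477.78 kN·m.
With M_n = 0.85 f'_c a b (d − a/2), solve the quadratic for a:
a = d − √(d² − 2M_n/(0.85 f'_c b)) = 790 − √(790² − 2 × 1477.78×10⁶/(0.85 × 29.6 × 445)) = 189.90 mm.
A_s = 0.85 f'_c a b / f_y = 0.85 × 29.6 × 189.90 × 445 / 420 = 5062.3 mm².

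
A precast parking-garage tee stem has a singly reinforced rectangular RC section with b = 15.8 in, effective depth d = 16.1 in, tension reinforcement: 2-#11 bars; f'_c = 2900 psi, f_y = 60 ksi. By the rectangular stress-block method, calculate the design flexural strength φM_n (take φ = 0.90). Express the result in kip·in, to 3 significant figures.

A_s = 2 × 1.56 = 3.12 in².
T = A_s f_y = 3.12 × 60 = 187.2 kips.
a = T/(0.85 f'_c b) = 187.2/(0.85 × 2.9 × 15.8) = 4.807 in.
M_n = T(d − a/2) = 187.2 × (16.1 − 2.4035) = 2564.0 kip·in.
φM_n = 0.90 × 2564.0 = 2307.6 kip·in.

φM_n ≈ 2310 kip·in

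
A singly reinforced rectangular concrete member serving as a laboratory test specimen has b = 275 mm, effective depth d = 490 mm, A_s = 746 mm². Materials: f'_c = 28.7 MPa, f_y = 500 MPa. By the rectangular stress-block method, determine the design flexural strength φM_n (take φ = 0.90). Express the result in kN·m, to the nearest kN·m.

T = A_s f_y = 746 × 500 = 373000 N = 373 kN.
From C = T: a = T/(0.85 f'_c b) = 373000/(0.85 × 28.7 × 275) = 55.60 mm.
M_n = T(d − a/2) = 373 kN × (490 − 27.8) mm = 172.40 kN·m.
φM_n = 0.90 × 172.40 = 155.16 kN·m.

φM_n ≈ 155 kN·m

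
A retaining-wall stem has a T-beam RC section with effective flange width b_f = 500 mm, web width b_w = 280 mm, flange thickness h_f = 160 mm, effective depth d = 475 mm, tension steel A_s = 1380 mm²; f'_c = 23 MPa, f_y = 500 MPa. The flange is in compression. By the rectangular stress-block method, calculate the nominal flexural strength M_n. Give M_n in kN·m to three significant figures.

M_n ≈ 303 kN·m

Tension: T = A_s f_y = 1380 × 500 = 690000 N.
Try a within the flange: a = T/(0.85 f'_c b_f) = 690000/(0.85 × 23 × 500) = 70.59 mm.
Since a = 70.59 ≤ h_f = 160 mm, the stress block lies entirely in the flange; analyse as a rectangular beam of width b_f.
M_n = T(d − a/2) = 690000 × (475 − 35.295) = 303.40 × 10⁶ N·mm.
M_n = 303.40 kN·m.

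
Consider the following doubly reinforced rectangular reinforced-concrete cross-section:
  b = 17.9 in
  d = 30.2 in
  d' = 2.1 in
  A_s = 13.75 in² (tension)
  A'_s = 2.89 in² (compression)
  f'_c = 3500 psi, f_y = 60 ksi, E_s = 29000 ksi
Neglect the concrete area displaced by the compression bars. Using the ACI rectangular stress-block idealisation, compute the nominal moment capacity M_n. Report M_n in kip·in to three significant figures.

Assume both steels yield.
a = (A_s − A'_s) f_y/(0.85 f'_c b) = (13.75 − 2.89) × 60/(0.85 × 3.5 × 17.9) = 12.236 in.
c = a/β₁ = 12.236/0.85 = 14.395 in; ε'_s = 0.003(c − d')/c = 0.0026 ≥ ε_y = 0.0021, so the compression steel yields.
M_n = (A_s − A'_s) f_y (d − a/2) + A'_s f_y (d − d') = 651.6 × (30.2 − 6.118) + 173.4 × (30.2 − 2.1) = 15691.8 + 4872.5 = 20564.3 kip·in.

M_n ≈ 20600 kip·in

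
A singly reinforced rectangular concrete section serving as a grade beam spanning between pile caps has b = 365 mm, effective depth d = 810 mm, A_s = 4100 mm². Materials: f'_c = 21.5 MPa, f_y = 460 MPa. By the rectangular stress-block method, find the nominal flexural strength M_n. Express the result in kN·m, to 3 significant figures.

M_n ≈ 1260 kN·m

T = A_s f_y = 4100 × 460 = 1886000 N = 1886 kN.
From C = T: a = T/(0.85 f'_c b) = 1886000/(0.85 × 21.5 × 365) = 282.74 mm.
M_n = T(d − a/2) = 1886 kN × (810 − 141.37) mm = 1261.04 kN·m.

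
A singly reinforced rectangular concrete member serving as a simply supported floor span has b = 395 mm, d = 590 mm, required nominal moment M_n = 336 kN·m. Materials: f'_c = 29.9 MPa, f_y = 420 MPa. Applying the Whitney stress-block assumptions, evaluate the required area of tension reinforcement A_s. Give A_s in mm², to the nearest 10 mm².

With M_n = 0.85 f'_c a b (d − a/2), solve the quadratic for a:
a = d − √(d² − 2M_n/(0.85 f'_c b)) = 590 − √(590² − 2 × 336×10⁶/(0.85 × 29.9 × 395)) = 59.75 mm.
A_s = 0.85 f'_c a b / f_y = 0.85 × 29.9 × 59.75 × 395 / 420 = 1428.2 mm².

A_s ≈ 1430 mm²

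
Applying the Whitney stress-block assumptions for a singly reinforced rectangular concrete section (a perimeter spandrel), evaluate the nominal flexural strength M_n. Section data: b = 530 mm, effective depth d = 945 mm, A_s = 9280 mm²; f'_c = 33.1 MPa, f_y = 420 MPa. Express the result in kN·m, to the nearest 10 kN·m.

T = A_s f_y = 9280 × 420 = 3897600 N = 3897.6 kN.
From C = T: a = T/(0.85 f'_c b) = 3897600/(0.85 × 33.1 × 530) = 261.38 mm.
M_n = T(d − a/2) = 3897.6 kN × (945 − 130.69) mm = 3173.85 kN·m.

M_n ≈ 3170 kN·m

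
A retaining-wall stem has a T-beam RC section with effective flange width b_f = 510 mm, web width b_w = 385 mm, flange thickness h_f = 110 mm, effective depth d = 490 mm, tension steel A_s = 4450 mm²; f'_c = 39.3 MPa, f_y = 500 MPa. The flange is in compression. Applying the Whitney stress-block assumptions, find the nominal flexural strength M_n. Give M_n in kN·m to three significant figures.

Tension: T = A_s f_y = 4450 × 500 = 2225000 N.
Try a within the flange: a = T/(0.85 f'_c b_f) = 2225000/(0.85 × 39.3 × 510) = 130.60 mm.
a = 130.60 > h_f = 110 mm: the block extends into the web. Split into flange-overhang and web parts.
C_f = 0.85 f'_c (b_f − b_w) h_f = 0.85 × 39.3 × (510 − 385) × 110 = 459319 N.
Remaining web compression depth: a_w = (T − C_f)/(0.85 f'_c b_w) = (2225000 − 459319)/(0.85 × 39.3 × 385) = 137.29 mm.
M_n = C_f(d − h_f/2) + (T − C_f)(d − a_w/2) = 459319 × (490 − 55) + 1765681 × (490 − 68.645) = 199.80 + 743.98 = 943.78 × 10⁶ N·mm.
M_n = 943.78 kN·m.

M_n ≈ 944 kN·m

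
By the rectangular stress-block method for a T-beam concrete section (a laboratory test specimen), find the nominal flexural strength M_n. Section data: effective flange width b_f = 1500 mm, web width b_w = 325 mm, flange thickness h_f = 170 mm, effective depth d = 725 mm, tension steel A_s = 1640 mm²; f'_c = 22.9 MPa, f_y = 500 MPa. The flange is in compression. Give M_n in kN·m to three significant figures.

M_n ≈ 583 kN·m

Tension: T = A_s f_y = 1640 × 500 = 820000 N.
Try a within the flange: a = T/(0.85 f'_c b_f) = 820000/(0.85 × 22.9 × 1500) = 28.08 mm.
Since a = 28.08 ≤ h_f = 170 mm, the stress block lies entirely in the flange; analyse as a rectangular beam of width b_f.
M_n = T(d − a/2) = 820000 × (725 − 14.04) = 582.99 × 10⁶ N·mm.
M_n = 582.99 kN·m.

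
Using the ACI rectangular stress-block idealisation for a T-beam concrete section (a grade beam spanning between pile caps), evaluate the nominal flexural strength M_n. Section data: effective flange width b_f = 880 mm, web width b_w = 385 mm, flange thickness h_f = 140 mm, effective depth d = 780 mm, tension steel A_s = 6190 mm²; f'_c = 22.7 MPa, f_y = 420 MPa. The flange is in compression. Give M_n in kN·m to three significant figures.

M_n ≈ 1830 kN·m

Tension: T = A_s f_y = 6190 × 420 = 2599800 N.
Try a within the flange: a = T/(0.85 f'_c b_f) = 2599800/(0.85 × 22.7 × 880) = 153.11 mm.
a = 153.11 > h_f = 140 mm: the block extends into the web. Split into flange-overhang and web parts.
C_f = 0.85 f'_c (b_f − b_w) h_f = 0.85 × 22.7 × (880 − 385) × 140 = 1337144 N.
Remaining web compression depth: a_w = (T − C_f)/(0.85 f'_c b_w) = (2599800 − 1337144)/(0.85 × 22.7 × 385) = 169.97 mm.
M_n = C_f(d − h_f/2) + (T − C_f)(d − a_w/2) = 1337144 × (780 − 70) + 1262656 × (780 − 84.985) = 949.37 + 877.56 = 1826.93 × 10⁶ N·mm.
M_n = 1826.93 kN·m.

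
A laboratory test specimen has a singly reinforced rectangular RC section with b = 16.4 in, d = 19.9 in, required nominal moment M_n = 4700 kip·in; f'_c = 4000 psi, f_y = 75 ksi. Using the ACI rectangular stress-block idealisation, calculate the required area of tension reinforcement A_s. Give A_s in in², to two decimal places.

From M_n = 0.85 f'_c a b (d − a/2):
a = d − √(d² − 2M_n/(0.85 f'_c b)) = 19.9 − √(19.9² − 2 × 4700/(0.85 × 4 × 16.4)) = 4.819 in.
A_s = 0.85 f'_c a b / f_y = 0.85 × 4 × 4.819 × 16.4 / 75 = 3.583 in².

A_s ≈ 3.58 in²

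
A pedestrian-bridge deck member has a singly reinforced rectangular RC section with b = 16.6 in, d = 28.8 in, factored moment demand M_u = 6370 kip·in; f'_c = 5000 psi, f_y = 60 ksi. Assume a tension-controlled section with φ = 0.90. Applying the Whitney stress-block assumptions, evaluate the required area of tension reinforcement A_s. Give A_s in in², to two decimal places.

M_n = M_u/φ = 6370/0.90 = 7077.78 kip·in.
From M_n = 0.85 f'_c a b (d − a/2):
a = d − √(d² − 2M_n/(0.85 f'_c b)) = 28.8 − √(28.8² − 2 × 7077.78/(0.85 × 5 × 16.6)) = 3.724 in.
A_s = 0.85 f'_c a b / f_y = 0.85 × 5 × 3.724 × 16.6 / 60 = 4.379 in².

A_s ≈ 4.38 in²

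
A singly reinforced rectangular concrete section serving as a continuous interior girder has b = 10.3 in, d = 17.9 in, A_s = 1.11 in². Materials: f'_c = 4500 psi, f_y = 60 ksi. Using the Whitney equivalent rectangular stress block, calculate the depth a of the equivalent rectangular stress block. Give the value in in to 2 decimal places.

a ≈ 1.69 in

T = A_s f_y = 1.11 × 60 = 66.6 kips.
a = T/(0.85 f'_c b) = 66.6/(0.85 × 4.5 × 10.3) = 1.69 in.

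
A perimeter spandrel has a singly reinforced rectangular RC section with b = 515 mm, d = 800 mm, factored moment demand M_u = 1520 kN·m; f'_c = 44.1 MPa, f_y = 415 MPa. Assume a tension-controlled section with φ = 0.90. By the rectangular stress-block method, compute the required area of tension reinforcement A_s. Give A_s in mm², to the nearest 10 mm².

A_s ≈ 5490 mm²

M_n = M_u/φ = 1520/0.90 = 1688.89 kN·m.
With M_n = 0.85 f'_c a b (d − a/2), solve the quadratic for a:
a = d − √(d² − 2M_n/(0.85 f'_c b)) = 800 − √(800² − 2 × 1688.89×10⁶/(0.85 × 44.1 × 515)) = 118.07 mm.
A_s = 0.85 f'_c a b / f_y = 0.85 × 44.1 × 118.07 × 515 / 415 = 5492.3 mm².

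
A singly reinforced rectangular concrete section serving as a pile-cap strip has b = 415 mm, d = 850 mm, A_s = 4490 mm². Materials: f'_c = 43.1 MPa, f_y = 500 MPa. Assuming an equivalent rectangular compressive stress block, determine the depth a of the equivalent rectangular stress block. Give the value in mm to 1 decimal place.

a ≈ 147.7 mm

T = A_s f_y = 4490 × 500 = 2245000 N = 2245 kN.
Setting C = 0.85 f'_c a b equal to T: a = 2245000/(0.85 × 43.1 × 415) = 147.7 mm.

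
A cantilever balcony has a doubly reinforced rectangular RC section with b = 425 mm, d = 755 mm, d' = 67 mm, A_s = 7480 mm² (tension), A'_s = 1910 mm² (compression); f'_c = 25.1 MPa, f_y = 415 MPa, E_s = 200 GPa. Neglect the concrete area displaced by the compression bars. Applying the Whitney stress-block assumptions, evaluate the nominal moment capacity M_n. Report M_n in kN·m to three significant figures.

M_n ≈ 2000 kN·m

Assume both tension and compression steel yield.
Net tension couple steel: A_s − A'_s = 5570 mm².
a = (A_s − A'_s) f_y / (0.85 f'_c b) = 2311550/(0.85 × 25.1 × 425) = 254.93 mm.
c = a/β₁ = 254.93/0.85 = 299.92 mm; ε'_s = 0.003(c − d')/c = 0.0023 ≥ f_y/E_s = 0.0021, so compression steel does yield.
M_n = (A_s − A'_s) f_y (d − a/2) + A'_s f_y (d − d') = [2311550 × (755 − 127.465) + 792650 × (755 − 67)] × 10⁻⁶ = 1450.58 + 545.34 = 1995.92 kN·m.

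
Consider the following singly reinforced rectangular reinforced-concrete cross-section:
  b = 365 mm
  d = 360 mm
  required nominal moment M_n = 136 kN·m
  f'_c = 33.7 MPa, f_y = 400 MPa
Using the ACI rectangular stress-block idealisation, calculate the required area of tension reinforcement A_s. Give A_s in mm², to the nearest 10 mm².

A_s ≈ 1000 mm²

With M_n = 0.85 f'_c a b (d − a/2), solve the quadratic for a:
a = d − √(d² − 2M_n/(0.85 f'_c b)) = 360 − √(360² − 2 × 136×10⁶/(0.85 × 33.7 × 365)) = 38.15 mm.
A_s = 0.85 f'_c a b / f_y = 0.85 × 33.7 × 38.15 × 365 / 400 = 997.2 mm².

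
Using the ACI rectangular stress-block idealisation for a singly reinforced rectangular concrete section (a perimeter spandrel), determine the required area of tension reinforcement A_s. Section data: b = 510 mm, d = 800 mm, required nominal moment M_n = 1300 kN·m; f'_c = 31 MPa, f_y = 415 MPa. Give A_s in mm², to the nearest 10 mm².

With M_n = 0.85 f'_c a b (d − a/2), solve the quadratic for a:
a = d − √(d² − 2M_n/(0.85 f'_c b)) = 800 − √(800² − 2 × 1300×10⁶/(0.85 × 31 × 510)) = 131.77 mm.
A_s = 0.85 f'_c a b / f_y = 0.85 × 31 × 131.77 × 510 / 415 = 4267.0 mm².

A_s ≈ 4270 mm²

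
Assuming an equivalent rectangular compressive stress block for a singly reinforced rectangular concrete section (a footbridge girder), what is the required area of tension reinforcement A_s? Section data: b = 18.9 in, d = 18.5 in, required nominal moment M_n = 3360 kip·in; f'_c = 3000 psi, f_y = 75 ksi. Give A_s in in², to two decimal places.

From M_n = 0.85 f'_c a b (d − a/2):
a = d − √(d² − 2M_n/(0.85 f'_c b)) = 18.5 − √(18.5² − 2 × 3360/(0.85 × 3 × 18.9)) = 4.259 in.
A_s = 0.85 f'_c a b / f_y = 0.85 × 3 × 4.259 × 18.9 / 75 = 2.737 in².

A_s ≈ 2.74 in²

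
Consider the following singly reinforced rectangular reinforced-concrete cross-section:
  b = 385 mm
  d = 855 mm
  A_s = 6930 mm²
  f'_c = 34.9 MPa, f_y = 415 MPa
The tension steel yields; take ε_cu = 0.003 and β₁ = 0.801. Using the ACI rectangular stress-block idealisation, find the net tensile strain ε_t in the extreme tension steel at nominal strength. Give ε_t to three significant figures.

ε_t ≈ 0.00516

a = A_s f_y/(0.85 f'_c b) = 251.81 mm.
β₁ = 0.801, so c = a/β₁ = 251.81/0.801 = 314.37 mm.
From the linear strain diagram with ε_cu = 0.003: ε_t = 0.003 (d − c)/c = 0.003 × (855 − 314.37)/314.37 = 0.00516.
Since ε_t ≥ 0.005, the section is tension-controlled.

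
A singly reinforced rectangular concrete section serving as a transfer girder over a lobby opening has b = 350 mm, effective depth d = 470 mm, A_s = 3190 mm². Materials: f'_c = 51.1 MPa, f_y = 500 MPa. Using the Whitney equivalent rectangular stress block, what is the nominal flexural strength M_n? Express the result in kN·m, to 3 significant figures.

M_n ≈ 666 kN·m

T = A_s f_y = 3190 × 500 = 1595000 N = 1595 kN.
From C = T: a = T/(0.85 f'_c b) = 1595000/(0.85 × 51.1 × 350) = 104.92 mm.
M_n = T(d − a/2) = 1595 kN × (470 − 52.46) mm = 665.98 kN·m.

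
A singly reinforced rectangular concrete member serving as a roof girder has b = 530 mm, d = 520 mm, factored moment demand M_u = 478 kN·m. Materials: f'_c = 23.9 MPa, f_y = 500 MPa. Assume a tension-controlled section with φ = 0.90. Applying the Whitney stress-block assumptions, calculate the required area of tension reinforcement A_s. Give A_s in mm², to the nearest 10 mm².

M_n = M_u/φ = 478/0.90 = 531.111 kN·m.
With M_n = 0.85 f'_c a b (d − a/2), solve the quadratic for a:
a = d − √(d² − 2M_n/(0.85 f'_c b)) = 520 − √(520² − 2 × 531.111×10⁶/(0.85 × 23.9 × 530)) = 105.58 mm.
A_s = 0.85 f'_c a b / f_y = 0.85 × 23.9 × 105.58 × 530 / 500 = 2273.5 mm².

A_s ≈ 2270 mm²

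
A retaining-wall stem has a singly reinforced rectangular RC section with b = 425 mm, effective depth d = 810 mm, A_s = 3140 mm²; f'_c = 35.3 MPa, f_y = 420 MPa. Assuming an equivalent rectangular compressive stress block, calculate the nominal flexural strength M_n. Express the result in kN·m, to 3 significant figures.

M_n ≈ 1000 kN·m

T = A_s f_y = 3140 × 420 = 1318800 N = 1318.8 kN.
From C = T: a = T/(0.85 f'_c b) = 1318800/(0.85 × 35.3 × 425) = 103.42 mm.
M_n = T(d − a/2) = 1318.8 kN × (810 − 51.71) mm = 1000.03 kN·m.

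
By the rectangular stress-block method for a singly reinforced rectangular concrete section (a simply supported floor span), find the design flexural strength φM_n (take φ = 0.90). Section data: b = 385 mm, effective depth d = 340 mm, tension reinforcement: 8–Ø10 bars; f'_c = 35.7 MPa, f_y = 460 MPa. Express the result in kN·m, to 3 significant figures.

A_s = 8 × 78.5 = 628 mm².
T = A_s f_y = 628 × 460 = 288880 N = 288.88 kN.
From C = T: a = T/(0.85 f'_c b) = 288880/(0.85 × 35.7 × 385) = 24.73 mm.
M_n = T(d − a/2) = 288.88 kN × (340 − 12.365) mm = 94.65 kN·m.
φM_n = 0.90 × 94.65 = 85.19 kN·m.

φM_n ≈ 85.2 kN·m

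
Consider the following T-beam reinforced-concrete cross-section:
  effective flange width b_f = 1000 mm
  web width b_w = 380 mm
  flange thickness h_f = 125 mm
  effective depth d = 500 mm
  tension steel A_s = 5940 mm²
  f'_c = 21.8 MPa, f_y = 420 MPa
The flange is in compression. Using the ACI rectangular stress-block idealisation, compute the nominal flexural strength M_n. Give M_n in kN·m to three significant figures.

Tension: T = A_s f_y = 5940 × 420 = 2494800 N.
Try a within the flange: a = T/(0.85 f'_c b_f) = 2494800/(0.85 × 21.8 × 1000) = 134.64 mm.
a = 134.64 > h_f = 125 mm: the block extends into the web. Split into flange-overhang and web parts.
C_f = 0.85 f'_c (b_f − b_w) h_f = 0.85 × 21.8 × (1000 − 380) × 125 = 1436075 N.
Remaining web compression depth: a_w = (T − C_f)/(0.85 f'_c b_w) = (2494800 − 1436075)/(0.85 × 21.8 × 380) = 150.36 mm.
M_n = C_f(d − h_f/2) + (T − C_f)(d − a_w/2) = 1436075 × (500 − 62.5) + 1058725 × (500 − 75.18) = 628.28 + 449.77 = 1078.05 × 10⁶ N·mm.
M_n = 1078.05 kN·m.

M_n ≈ 1080 kN·m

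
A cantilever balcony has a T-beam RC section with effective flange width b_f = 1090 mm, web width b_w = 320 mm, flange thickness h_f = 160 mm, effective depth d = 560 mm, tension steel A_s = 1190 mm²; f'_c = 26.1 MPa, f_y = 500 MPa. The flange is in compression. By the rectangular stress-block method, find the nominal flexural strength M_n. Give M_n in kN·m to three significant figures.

Tension: T = A_s f_y = 1190 × 500 = 595000 N.
Try a within the flange: a = T/(0.85 f'_c b_f) = 595000/(0.85 × 26.1 × 1090) = 24.61 mm.
Since a = 24.61 ≤ h_f = 160 mm, the stress block lies entirely in the flange; analyse as a rectangular beam of width b_f.
M_n = T(d − a/2) = 595000 × (560 − 12.305) = 325.88 × 10⁶ N·mm.
M_n = 325.88 kN·m.

M_n ≈ 326 kN·m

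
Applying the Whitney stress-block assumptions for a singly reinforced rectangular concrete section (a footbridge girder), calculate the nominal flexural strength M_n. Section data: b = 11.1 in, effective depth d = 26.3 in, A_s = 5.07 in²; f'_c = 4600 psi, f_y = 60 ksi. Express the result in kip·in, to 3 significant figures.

M_n ≈ 6930 kip·in

T = A_s f_y = 5.07 × 60 = 304.2 kips.
a = T/(0.85 f'_c b) = 304.2/(0.85 × 4.6 × 11.1) = 7.009 in.
M_n = T(d − a/2) = 304.2 × (26.3 − 3.5045) = 6934.4 kip·in.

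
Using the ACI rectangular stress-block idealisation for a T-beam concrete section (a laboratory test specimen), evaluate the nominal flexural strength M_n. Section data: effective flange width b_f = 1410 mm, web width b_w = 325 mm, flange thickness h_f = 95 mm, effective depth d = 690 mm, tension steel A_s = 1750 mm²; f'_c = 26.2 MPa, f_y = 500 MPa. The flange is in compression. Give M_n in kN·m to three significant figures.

Tension: T = A_s f_y = 1750 × 500 = 875000 N.
Try a within the flange: a = T/(0.85 f'_c b_f) = 875000/(0.85 × 26.2 × 1410) = 27.87 mm.
Since a = 27.87 ≤ h_f = 95 mm, the stress block lies entirely in the flange; analyse as a rectangular beam of width b_f.
M_n = T(d − a/2) = 875000 × (690 − 13.935) = 591.56 × 10⁶ N·mm.
M_n = 591.56 kN·m.

M_n ≈ 592 kN·m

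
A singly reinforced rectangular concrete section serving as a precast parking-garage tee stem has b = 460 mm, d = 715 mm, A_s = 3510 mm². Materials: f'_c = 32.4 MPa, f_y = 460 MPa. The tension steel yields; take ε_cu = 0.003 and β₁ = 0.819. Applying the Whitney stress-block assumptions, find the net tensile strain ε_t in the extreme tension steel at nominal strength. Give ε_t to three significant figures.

ε_t ≈ 0.0108

a = A_s f_y/(0.85 f'_c b) = 127.45 mm.
β₁ = 0.819, so c = a/β₁ = 127.45/0.819 = 155.62 mm.
From the linear strain diagram with ε_cu = 0.003: ε_t = 0.003 (d − c)/c = 0.003 × (715 − 155.62)/155.62 = 0.0108.
Since ε_t ≥ 0.005, the section is tension-controlled.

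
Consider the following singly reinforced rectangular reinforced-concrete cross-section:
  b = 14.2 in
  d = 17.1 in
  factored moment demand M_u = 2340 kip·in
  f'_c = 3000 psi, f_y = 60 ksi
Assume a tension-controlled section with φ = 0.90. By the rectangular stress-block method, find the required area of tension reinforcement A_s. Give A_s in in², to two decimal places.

A_s ≈ 2.96 in²

M_n = M_u/φ = 2340/0.90 = 2600 kip·in.
From M_n = 0.85 f'_c a b (d − a/2):
a = d − √(d² − 2M_n/(0.85 f'_c b)) = 17.1 − √(17.1² − 2 × 2600/(0.85 × 3 × 14.2)) = 4.902 in.
A_s = 0.85 f'_c a b / f_y = 0.85 × 3 × 4.902 × 14.2 / 60 = 2.958 in².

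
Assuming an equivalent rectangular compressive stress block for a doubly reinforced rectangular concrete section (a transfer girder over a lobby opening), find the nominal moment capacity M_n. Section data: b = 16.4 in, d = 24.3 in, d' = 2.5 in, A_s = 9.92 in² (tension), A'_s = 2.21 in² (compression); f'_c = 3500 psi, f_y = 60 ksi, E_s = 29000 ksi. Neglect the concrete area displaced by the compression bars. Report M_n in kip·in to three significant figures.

Assume both steels yield.
a = (A_s − A'_s) f_y/(0.85 f'_c b) = (9.92 − 2.21) × 60/(0.85 × 3.5 × 16.4) = 9.481 in.
c = a/β₁ = 9.481/0.85 = 11.154 in; ε'_s = 0.003(c − d')/c = 0.0023 ≥ ε_y = 0.0021, so the compression steel yields.
M_n = (A_s − A'_s) f_y (d − a/2) + A'_s f_y (d − d') = 462.6 × (24.3 − 4.7405) + 132.6 × (24.3 − 2.5) = 9048.2 + 2890.7 = 11938.9 kip·in.

M_n ≈ 11900 kip·in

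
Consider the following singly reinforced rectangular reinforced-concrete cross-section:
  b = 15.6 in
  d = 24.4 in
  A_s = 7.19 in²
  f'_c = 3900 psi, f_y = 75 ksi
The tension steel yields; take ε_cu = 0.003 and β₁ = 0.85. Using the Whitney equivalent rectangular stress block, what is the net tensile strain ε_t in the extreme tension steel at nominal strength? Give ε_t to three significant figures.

a = A_s f_y/(0.85 f'_c b) = 10.428 in.
β₁ = 0.85, so c = a/β₁ = 10.428/0.85 = 12.268 in.
From the linear strain diagram with ε_cu = 0.003: ε_t = 0.003 (d − c)/c = 0.003 × (24.4 − 12.268)/12.268 = 0.00297.
ε_t < 0.004 — the section is over-reinforced for flexure under ACI limits.

ε_t ≈ 0.00297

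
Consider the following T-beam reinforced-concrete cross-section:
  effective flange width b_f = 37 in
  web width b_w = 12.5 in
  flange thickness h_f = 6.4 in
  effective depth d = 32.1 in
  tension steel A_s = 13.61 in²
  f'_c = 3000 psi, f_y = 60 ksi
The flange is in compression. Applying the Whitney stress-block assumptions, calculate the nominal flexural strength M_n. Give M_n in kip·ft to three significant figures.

Tension: T = A_s f_y = 13.61 × 60 = 816.6 kips.
Try a within the flange: a = T/(0.85 f'_c b_f) = 816.6/(0.85 × 3 × 37) = 8.655 in.
a = 8.655 > h_f = 6.4 in: the block extends into the web. Split into flange-overhang and web parts.
C_f = 0.85 f'_c (b_f − b_w) h_f = 0.85 × 3 × (37 − 12.5) × 6.4 = 399.8 kips.
Remaining web compression depth: a_w = (T − C_f)/(0.85 f'_c b_w) = (816.6 − 399.8)/(0.85 × 3 × 12.5) = 13.076 in.
M_n = C_f(d − h_f/2) + (T − C_f)(d − a_w/2) = 399.8 × (32.1 − 3.2) + 416.8 × (32.1 − 6.538) = 11554.2 + 10654.2 = 22208.4 kip·in.
M_n = 22208.4/12 = 1850.70 kip·ft.

M_n ≈ 1850 kip·ft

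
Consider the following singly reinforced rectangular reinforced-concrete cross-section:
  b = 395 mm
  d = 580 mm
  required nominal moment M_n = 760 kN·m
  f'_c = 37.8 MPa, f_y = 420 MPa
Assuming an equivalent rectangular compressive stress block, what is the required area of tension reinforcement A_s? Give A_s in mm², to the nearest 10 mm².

With M_n = 0.85 f'_c a b (d − a/2), solve the quadratic for a:
a = d − √(d² − 2M_n/(0.85 f'_c b)) = 580 − √(580² − 2 × 760×10⁶/(0.85 × 37.8 × 395)) = 114.56 mm.
A_s = 0.85 f'_c a b / f_y = 0.85 × 37.8 × 114.56 × 395 / 420 = 3461.7 mm².

A_s ≈ 3460 mm²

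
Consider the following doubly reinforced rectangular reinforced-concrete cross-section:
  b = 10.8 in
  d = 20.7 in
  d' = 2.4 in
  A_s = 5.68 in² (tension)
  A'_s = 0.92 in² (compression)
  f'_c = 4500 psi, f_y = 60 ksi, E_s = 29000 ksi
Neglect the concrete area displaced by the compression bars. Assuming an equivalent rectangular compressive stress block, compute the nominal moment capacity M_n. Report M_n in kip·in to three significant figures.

M_n ≈ 5930 kip·in

Assume both steels yield.
a = (A_s − A'_s) f_y/(0.85 f'_c b) = (5.68 − 0.92) × 60/(0.85 × 4.5 × 10.8) = 6.914 in.
c = a/β₁ = 6.914/0.825 = 8.381 in; ε'_s = 0.003(c − d')/c = 0.0021 ≥ ε_y = 0.0021, so the compression steel yields.
M_n = (A_s − A'_s) f_y (d − a/2) + A'_s f_y (d − d') = 285.6 × (20.7 − 3.457) + 55.2 × (20.7 − 2.4) = 4924.6 + 1010.2 = 5934.8 kip·in.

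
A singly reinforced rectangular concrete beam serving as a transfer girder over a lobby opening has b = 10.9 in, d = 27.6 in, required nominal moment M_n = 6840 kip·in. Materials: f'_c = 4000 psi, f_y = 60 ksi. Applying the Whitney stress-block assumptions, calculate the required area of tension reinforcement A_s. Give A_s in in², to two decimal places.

A_s ≈ 4.81 in²

From M_n = 0.85 f'_c a b (d − a/2):
a = d − √(d² − 2M_n/(0.85 f'_c b)) = 27.6 − √(27.6² − 2 × 6840/(0.85 × 4 × 10.9)) = 7.785 in.
A_s = 0.85 f'_c a b / f_y = 0.85 × 4 × 7.785 × 10.9 / 60 = 4.809 in².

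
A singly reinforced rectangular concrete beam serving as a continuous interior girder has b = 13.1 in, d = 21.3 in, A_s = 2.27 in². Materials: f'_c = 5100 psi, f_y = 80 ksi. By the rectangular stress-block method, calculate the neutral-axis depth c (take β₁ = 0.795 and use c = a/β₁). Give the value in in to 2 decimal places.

c ≈ 4.02 in

T = A_s f_y = 2.27 × 80 = 181.6 kips.
a = T/(0.85 f'_c b) = 181.6/(0.85 × 5.1 × 13.1) = 3.1978 in.
With β₁ = 0.795, c = a/β₁ = 3.1978/0.795 = 4.02 in.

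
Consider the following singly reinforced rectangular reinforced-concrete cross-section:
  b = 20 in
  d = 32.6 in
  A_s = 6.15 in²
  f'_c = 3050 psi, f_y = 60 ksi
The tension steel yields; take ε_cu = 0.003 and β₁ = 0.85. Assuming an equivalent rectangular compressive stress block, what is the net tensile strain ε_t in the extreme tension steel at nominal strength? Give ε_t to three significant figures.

ε_t ≈ 0.00868

a = A_s f_y/(0.85 f'_c b) = 7.117 in.
β₁ = 0.85, so c = a/β₁ = 7.117/0.85 = 8.373 in.
From the linear strain diagram with ε_cu = 0.003: ε_t = 0.003 (d − c)/c = 0.003 × (32.6 − 8.373)/8.373 = 0.00868.
Since ε_t ≥ 0.005, the section is tension-controlled.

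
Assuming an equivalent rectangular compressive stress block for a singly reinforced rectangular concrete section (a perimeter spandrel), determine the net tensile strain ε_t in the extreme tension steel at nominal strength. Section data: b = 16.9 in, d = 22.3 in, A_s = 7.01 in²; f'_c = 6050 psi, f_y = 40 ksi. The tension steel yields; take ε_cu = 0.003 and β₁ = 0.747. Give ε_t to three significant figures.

a = A_s f_y/(0.85 f'_c b) = 3.226 in.
β₁ = 0.747, so c = a/β₁ = 3.226/0.747 = 4.319 in.
From the linear strain diagram with ε_cu = 0.003: ε_t = 0.003 (d − c)/c = 0.003 × (22.3 − 4.319)/4.319 = 0.0125.
Since ε_t ≥ 0.005, the section is tension-controlled.

ε_t ≈ 0.0125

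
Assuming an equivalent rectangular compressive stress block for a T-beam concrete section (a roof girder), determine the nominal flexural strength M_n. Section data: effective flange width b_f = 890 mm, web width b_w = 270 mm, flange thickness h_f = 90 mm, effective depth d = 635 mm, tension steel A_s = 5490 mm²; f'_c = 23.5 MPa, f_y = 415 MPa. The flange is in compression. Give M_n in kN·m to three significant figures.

Tension: T = A_s f_y = 5490 × 415 = 2278350 N.
Try a within the flange: a = T/(0.85 f'_c b_f) = 2278350/(0.85 × 23.5 × 890) = 128.16 mm.
a = 128.16 > h_f = 90 mm: the block extends into the web. Split into flange-overhang and web parts.
C_f = 0.85 f'_c (b_f − b_w) h_f = 0.85 × 23.5 × (890 − 270) × 90 = 1114605 N.
Remaining web compression depth: a_w = (T − C_f)/(0.85 f'_c b_w) = (2278350 − 1114605)/(0.85 × 23.5 × 270) = 215.78 mm.
M_n = C_f(d − h_f/2) + (T − C_f)(d − a_w/2) = 1114605 × (635 − 45) + 1163745 × (635 − 107.89) = 657.62 + 613.42 = 1271.04 × 10⁶ N·mm.
M_n = 1271.04 kN·m.

M_n ≈ 1270 kN·m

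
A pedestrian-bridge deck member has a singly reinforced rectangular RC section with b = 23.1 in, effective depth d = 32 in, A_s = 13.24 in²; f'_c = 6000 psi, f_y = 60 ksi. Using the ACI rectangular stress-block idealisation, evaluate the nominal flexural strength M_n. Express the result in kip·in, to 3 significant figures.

M_n ≈ 22700 kip·in

T = A_s f_y = 13.24 × 60 = 794.4 kips.
a = T/(0.85 f'_c b) = 794.4/(0.85 × 6 × 23.1) = 6.743 in.
M_n = T(d − a/2) = 794.4 × (32 − 3.3715) = 22742.5 kip·in.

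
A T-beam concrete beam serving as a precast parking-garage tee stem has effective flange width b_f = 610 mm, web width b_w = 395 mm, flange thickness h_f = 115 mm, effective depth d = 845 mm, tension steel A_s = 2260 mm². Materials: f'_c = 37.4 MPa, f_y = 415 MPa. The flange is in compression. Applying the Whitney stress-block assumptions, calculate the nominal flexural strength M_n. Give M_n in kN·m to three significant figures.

M_n ≈ 770 kN·m

Tension: T = A_s f_y = 2260 × 415 = 937900 N.
Try a within the flange: a = T/(0.85 f'_c b_f) = 937900/(0.85 × 37.4 × 610) = 48.37 mm.
Since a = 48.37 ≤ h_f = 115 mm, the stress block lies entirely in the flange; analyse as a rectangular beam of width b_f.
M_n = T(d − a/2) = 937900 × (845 − 24.185) = 769.84 × 10⁶ N·mm.
M_n = 769.84 kN·m.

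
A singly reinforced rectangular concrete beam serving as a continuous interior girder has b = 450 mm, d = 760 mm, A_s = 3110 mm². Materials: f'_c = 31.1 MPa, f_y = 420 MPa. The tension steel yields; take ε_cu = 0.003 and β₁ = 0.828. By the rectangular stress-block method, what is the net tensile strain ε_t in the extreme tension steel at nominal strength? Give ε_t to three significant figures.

a = A_s f_y/(0.85 f'_c b) = 109.80 mm.
β₁ = 0.828, so c = a/β₁ = 109.80/0.828 = 132.61 mm.
From the linear strain diagram with ε_cu = 0.003: ε_t = 0.003 (d − c)/c = 0.003 × (760 − 132.61)/132.61 = 0.0142.
Since ε_t ≥ 0.005, the section is tension-controlled.

ε_t ≈ 0.0142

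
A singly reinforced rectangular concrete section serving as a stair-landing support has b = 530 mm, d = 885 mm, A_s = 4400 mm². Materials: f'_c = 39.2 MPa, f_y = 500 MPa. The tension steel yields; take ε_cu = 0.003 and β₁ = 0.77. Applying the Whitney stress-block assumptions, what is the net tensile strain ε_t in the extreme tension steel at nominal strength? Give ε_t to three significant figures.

ε_t ≈ 0.0134

a = A_s f_y/(0.85 f'_c b) = 124.58 mm.
β₁ = 0.77, so c = a/β₁ = 124.58/0.77 = 161.79 mm.
From the linear strain diagram with ε_cu = 0.003: ε_t = 0.003 (d − c)/c = 0.003 × (885 − 161.79)/161.79 = 0.0134.
Since ε_t ≥ 0.005, the section is tension-controlled.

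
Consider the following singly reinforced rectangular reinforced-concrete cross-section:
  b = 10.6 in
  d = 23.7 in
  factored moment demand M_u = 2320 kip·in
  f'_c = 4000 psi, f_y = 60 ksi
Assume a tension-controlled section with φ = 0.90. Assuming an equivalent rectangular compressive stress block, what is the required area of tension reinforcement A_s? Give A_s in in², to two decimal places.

M_n = M_u/φ = 2320/0.90 = 2577.78 kip·in.
From M_n = 0.85 f'_c a b (d − a/2):
a = d − √(d² − 2M_n/(0.85 f'_c b)) = 23.7 − √(23.7² − 2 × 2577.78/(0.85 × 4 × 10.6)) = 3.239 in.
A_s = 0.85 f'_c a b / f_y = 0.85 × 4 × 3.239 × 10.6 / 60 = 1.946 in².

A_s ≈ 1.95 in²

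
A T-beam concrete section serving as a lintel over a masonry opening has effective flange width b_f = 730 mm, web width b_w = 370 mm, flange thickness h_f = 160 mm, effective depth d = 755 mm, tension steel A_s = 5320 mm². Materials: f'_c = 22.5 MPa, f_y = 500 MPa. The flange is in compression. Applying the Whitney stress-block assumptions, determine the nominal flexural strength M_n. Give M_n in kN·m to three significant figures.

M_n ≈ 1750 kN·m

Tension: T = A_s f_y = 5320 × 500 = 2660000 N.
Try a within the flange: a = T/(0.85 f'_c b_f) = 2660000/(0.85 × 22.5 × 730) = 190.53 mm.
a = 190.53 > h_f = 160 mm: the block extends into the web. Split into flange-overhang and web parts.
C_f = 0.85 f'_c (b_f − b_w) h_f = 0.85 × 22.5 × (730 − 370) × 160 = 1101600 N.
Remaining web compression depth: a_w = (T − C_f)/(0.85 f'_c b_w) = (2660000 − 1101600)/(0.85 × 22.5 × 370) = 220.23 mm.
M_n = C_f(d − h_f/2) + (T − C_f)(d − a_w/2) = 1101600 × (755 − 80) + 1558400 × (755 − 110.115) = 743.58 + 1004.99 = 1748.57 × 10⁶ N·mm.
M_n = 1748.57 kN·m.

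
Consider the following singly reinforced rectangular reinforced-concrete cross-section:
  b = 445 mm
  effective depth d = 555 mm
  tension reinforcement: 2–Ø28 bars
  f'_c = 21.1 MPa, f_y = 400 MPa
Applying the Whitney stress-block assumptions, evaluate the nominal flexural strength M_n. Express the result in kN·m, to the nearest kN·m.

A_s = 2 × 616 = 1232 mm².
T = A_s f_y = 1232 × 400 = 492800 N = 492.8 kN.
From C = T: a = T/(0.85 f'_c b) = 492800/(0.85 × 21.1 × 445) = 61.75 mm.
M_n = T(d − a/2) = 492.8 kN × (555 − 30.875) mm = 258.29 kN·m.

M_n ≈ 258 kN·m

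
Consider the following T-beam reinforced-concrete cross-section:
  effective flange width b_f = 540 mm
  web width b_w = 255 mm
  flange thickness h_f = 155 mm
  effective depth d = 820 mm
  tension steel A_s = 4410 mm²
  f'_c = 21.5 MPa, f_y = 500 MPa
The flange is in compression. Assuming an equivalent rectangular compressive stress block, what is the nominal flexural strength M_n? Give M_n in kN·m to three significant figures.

Tension: T = A_s f_y = 4410 × 500 = 2205000 N.
Try a within the flange: a = T/(0.85 f'_c b_f) = 2205000/(0.85 × 21.5 × 540) = 223.44 mm.
a = 223.44 > h_f = 155 mm: the block extends into the web. Split into flange-overhang and web parts.
C_f = 0.85 f'_c (b_f − b_w) h_f = 0.85 × 21.5 × (540 − 255) × 155 = 807298 N.
Remaining web compression depth: a_w = (T − C_f)/(0.85 f'_c b_w) = (2205000 − 807298)/(0.85 × 21.5 × 255) = 299.93 mm.
M_n = C_f(d − h_f/2) + (T − C_f)(d − a_w/2) = 807298 × (820 − 77.5) + 1397702 × (820 − 149.965) = 599.42 + 936.51 = 1535.93 × 10⁶ N·mm.
M_n = 1535.93 kN·m.

M_n ≈ 1540 kN·m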